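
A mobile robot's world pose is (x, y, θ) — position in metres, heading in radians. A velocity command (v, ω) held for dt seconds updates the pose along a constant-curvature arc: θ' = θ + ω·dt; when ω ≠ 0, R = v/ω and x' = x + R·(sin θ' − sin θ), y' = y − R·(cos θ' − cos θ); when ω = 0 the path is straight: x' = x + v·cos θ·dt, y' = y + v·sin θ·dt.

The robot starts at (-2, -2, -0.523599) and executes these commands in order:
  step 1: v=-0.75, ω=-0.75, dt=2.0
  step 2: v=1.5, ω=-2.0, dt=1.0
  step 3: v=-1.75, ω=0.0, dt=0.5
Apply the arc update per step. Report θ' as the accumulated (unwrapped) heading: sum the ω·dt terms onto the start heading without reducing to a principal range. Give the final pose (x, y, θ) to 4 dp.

step 1: θ'=-2.0236 (R=1.0000) → pose (-2.3992, -0.6965, -2.0236)
step 2: θ'=-4.0236 (R=-0.7500) → pose (-3.6527, -0.8451, -4.0236)
step 3: θ'=-4.0236 (straight) → pose (-3.0965, -1.5206, -4.0236)

(-3.0965, -1.5206, -4.0236)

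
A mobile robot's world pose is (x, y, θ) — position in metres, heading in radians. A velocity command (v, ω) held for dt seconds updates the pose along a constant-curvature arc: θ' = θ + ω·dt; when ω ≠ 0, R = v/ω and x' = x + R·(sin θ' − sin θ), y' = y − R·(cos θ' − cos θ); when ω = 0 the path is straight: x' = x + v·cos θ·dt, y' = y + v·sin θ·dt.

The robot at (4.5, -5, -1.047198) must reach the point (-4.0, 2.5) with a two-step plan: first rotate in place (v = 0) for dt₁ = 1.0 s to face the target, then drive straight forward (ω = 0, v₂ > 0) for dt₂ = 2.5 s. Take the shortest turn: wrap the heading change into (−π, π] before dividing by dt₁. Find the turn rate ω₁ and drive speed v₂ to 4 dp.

ω₁ = -2.8174, v₂ = 4.5343

heading to target = atan2(2.5−-5, -4−4.5) = 2.4186
Δθ = wrap(2.4186 − -1.0472) = -2.8174; ω₁ = Δθ/dt₁ = -2.8174
distance = √((-4−4.5)² + (2.5−-5)²) = 11.3358; v₂ = distance/dt₂ = 4.5343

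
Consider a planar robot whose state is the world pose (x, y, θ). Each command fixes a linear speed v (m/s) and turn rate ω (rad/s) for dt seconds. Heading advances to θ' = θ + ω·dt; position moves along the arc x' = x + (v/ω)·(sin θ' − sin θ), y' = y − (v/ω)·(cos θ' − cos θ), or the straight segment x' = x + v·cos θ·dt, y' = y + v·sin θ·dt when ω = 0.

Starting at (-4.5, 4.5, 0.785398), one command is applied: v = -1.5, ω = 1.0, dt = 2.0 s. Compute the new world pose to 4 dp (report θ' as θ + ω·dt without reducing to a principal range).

(-3.9624, 2.0335, 2.7854)

θ' = 0.7854 + 1.0·2.0 = 2.7854
R = v/ω = -1.5/1.0 = -1.5000
x' = -4.5 + -1.5000·(sin 2.7854 − sin 0.7854) = -3.9624
y' = 4.5 − -1.5000·(cos 2.7854 − cos 0.7854) = 2.0335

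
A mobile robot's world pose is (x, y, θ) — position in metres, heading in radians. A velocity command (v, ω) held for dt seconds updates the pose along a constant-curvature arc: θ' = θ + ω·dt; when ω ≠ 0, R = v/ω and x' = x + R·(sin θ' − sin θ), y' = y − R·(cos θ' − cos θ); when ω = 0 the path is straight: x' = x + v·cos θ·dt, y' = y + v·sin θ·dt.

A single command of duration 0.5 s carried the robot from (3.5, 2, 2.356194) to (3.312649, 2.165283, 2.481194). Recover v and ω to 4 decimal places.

v = 0.5000, ω = 0.2500

Δθ = 2.481194 − 2.356194 = 0.125000
ω = Δθ/dt = 0.125000/0.5 = 0.2500
R = Δx/(sin θ' − sin θ) = 2.0000
v = R·ω = 2.0000·0.2500 = 0.5000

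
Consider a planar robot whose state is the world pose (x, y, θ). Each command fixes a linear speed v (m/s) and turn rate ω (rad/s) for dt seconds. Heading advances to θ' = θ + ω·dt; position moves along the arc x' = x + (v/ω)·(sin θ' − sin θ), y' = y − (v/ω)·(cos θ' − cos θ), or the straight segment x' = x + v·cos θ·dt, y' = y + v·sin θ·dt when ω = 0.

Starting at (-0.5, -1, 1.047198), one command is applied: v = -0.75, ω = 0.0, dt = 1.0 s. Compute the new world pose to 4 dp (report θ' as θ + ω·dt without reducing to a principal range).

θ' = 1.0472 + 0.0·1.0 = 1.0472
ω = 0 → straight: x' = -0.5 + -0.75·cos(1.0472)·1.0 = -0.8750
y' = -1 + -0.75·sin(1.0472)·1.0 = -1.6495

(-0.8750, -1.6495, 1.0472)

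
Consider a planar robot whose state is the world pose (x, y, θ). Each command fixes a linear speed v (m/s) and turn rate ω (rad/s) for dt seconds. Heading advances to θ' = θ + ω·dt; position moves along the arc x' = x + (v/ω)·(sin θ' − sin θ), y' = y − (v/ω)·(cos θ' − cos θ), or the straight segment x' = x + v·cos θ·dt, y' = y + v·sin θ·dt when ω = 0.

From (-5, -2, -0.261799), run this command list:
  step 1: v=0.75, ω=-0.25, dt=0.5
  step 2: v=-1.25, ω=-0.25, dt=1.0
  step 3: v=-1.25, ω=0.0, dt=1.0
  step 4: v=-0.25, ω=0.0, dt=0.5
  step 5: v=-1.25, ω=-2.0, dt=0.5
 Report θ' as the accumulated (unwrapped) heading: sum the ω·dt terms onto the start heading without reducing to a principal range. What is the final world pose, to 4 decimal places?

(-7.0893, -0.1475, -1.6368)

step 1: θ'=-0.3868 (R=-3.0000) → pose (-4.6448, -2.1194, -0.3868)
step 2: θ'=-0.6368 (R=5.0000) → pose (-5.7318, -1.5088, -0.6368)
step 3: θ'=-0.6368 (straight) → pose (-6.7368, -0.7655, -0.6368)
step 4: θ'=-0.6368 (straight) → pose (-6.8373, -0.6912, -0.6368)
step 5: θ'=-1.6368 (R=0.6250) → pose (-7.0893, -0.1475, -1.6368)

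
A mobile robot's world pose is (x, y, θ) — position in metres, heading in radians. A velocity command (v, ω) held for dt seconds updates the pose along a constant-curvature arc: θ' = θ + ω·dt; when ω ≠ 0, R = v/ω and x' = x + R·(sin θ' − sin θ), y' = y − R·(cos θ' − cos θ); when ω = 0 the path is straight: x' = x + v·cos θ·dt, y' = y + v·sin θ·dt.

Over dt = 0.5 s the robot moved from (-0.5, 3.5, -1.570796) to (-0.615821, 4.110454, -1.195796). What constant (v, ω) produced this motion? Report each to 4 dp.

Δθ = -1.195796 − -1.570796 = 0.375000
ω = Δθ/dt = 0.375000/0.5 = 0.7500
R = −Δy/(cos θ' − cos θ) = -1.6667
v = R·ω = -1.6667·0.7500 = -1.2500

v = -1.2500, ω = 0.7500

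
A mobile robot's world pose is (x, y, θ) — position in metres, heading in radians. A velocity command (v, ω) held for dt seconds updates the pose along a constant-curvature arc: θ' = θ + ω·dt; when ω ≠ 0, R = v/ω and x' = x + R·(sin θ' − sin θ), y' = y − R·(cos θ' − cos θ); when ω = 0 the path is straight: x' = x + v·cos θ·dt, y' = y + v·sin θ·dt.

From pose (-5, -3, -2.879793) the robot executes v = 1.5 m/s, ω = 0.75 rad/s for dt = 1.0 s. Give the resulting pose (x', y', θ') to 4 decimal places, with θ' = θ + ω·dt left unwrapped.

θ' = -2.8798 + 0.75·1.0 = -2.1298
R = v/ω = 1.5/0.75 = 2.0000
x' = -5 + 2.0000·(sin -2.1298 − sin -2.8798) = -6.1779
y' = -3 − 2.0000·(cos -2.1298 − cos -2.8798) = -3.8712

(-6.1779, -3.8712, -2.1298)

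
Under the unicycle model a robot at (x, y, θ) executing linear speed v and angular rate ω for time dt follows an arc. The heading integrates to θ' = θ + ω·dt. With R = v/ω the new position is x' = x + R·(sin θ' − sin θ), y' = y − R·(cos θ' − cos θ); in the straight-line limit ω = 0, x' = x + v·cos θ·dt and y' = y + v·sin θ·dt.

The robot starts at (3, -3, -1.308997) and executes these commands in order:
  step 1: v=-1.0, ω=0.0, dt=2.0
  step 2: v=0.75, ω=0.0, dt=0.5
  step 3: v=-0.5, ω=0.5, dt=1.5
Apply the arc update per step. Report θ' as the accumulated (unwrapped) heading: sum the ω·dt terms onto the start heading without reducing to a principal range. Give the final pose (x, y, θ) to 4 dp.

step 1: θ'=-1.3090 (straight) → pose (2.4824, -1.0681, -1.3090)
step 2: θ'=-1.3090 (straight) → pose (2.5794, -1.4304, -1.3090)
step 3: θ'=-0.5590 (R=-1.0000) → pose (2.1438, -0.8414, -0.5590)

(2.1438, -0.8414, -0.5590)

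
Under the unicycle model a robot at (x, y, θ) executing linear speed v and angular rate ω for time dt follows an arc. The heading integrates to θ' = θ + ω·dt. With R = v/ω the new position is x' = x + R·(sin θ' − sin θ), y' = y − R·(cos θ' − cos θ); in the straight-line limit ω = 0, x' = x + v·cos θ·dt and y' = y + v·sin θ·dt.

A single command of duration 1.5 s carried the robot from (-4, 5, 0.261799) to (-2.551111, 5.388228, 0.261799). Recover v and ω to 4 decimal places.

Δθ = 0.261799 − 0.261799 = 0.000000
ω = Δθ/dt = 0.000000/1.5 = 0.0000
ω = 0 → v = (Δx·cos θ + Δy·sin θ)/dt = 1.0000

v = 1.0000, ω = 0.0000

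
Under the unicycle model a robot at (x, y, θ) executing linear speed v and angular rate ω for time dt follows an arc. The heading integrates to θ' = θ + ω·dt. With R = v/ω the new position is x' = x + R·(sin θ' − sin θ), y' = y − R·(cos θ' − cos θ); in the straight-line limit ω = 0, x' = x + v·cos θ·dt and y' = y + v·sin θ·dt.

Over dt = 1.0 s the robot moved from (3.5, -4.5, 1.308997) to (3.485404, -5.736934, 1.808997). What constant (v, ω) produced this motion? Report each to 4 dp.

v = -1.2500, ω = 0.5000

Δθ = 1.808997 − 1.308997 = 0.500000
ω = Δθ/dt = 0.500000/1.0 = 0.5000
R = −Δy/(cos θ' − cos θ) = -2.5000
v = R·ω = -2.5000·0.5000 = -1.2500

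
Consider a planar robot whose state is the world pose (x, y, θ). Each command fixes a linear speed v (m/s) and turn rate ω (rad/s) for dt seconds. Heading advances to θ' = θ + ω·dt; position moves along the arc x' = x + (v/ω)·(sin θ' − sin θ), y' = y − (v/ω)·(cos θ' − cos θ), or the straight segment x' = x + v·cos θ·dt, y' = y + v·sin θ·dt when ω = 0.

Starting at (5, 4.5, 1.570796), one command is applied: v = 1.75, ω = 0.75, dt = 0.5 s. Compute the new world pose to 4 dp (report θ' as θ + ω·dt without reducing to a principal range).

θ' = 1.5708 + 0.75·0.5 = 1.9458
R = v/ω = 1.75/0.75 = 2.3333
x' = 5 + 2.3333·(sin 1.9458 − sin 1.5708) = 4.8379
y' = 4.5 − 2.3333·(cos 1.9458 − cos 1.5708) = 5.3546

(4.8379, 5.3546, 1.9458)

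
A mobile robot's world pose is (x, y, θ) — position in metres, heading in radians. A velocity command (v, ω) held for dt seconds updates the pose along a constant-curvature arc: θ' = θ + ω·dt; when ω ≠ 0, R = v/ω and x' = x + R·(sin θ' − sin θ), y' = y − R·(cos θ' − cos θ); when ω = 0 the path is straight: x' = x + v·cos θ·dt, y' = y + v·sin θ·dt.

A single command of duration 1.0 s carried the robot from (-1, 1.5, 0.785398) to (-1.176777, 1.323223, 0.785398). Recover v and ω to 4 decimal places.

Δθ = 0.785398 − 0.785398 = 0.000000
ω = Δθ/dt = 0.000000/1.0 = 0.0000
ω = 0 → v = (Δx·cos θ + Δy·sin θ)/dt = -0.2500

v = -0.2500, ω = 0.0000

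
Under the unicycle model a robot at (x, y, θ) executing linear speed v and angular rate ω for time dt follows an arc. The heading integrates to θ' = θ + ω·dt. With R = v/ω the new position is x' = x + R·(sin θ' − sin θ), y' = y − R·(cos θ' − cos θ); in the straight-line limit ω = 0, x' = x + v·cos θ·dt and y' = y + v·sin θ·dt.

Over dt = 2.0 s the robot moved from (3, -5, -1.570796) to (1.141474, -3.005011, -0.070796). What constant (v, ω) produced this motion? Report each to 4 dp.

Δθ = -0.070796 − -1.570796 = 1.500000
ω = Δθ/dt = 1.500000/2.0 = 0.7500
R = −Δy/(cos θ' − cos θ) = -2.0000
v = R·ω = -2.0000·0.7500 = -1.5000

v = -1.5000, ω = 0.7500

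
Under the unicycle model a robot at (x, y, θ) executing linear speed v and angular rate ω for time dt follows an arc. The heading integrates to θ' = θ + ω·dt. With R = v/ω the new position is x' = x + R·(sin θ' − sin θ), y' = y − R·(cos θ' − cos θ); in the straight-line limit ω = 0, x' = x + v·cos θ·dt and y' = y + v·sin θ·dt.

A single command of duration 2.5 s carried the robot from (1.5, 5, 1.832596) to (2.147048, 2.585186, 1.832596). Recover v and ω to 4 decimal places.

Δθ = 1.832596 − 1.832596 = 0.000000
ω = Δθ/dt = 0.000000/2.5 = 0.0000
ω = 0 → v = (Δx·cos θ + Δy·sin θ)/dt = -1.0000

v = -1.0000, ω = 0.0000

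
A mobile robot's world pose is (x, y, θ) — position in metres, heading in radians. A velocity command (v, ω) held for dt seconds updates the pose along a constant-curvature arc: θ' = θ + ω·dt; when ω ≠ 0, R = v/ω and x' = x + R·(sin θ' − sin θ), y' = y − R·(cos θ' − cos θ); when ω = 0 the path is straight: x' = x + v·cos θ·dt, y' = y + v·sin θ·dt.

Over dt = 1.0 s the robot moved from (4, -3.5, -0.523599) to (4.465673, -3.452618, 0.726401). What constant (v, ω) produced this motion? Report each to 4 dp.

Δθ = 0.726401 − -0.523599 = 1.250000
ω = Δθ/dt = 1.250000/1.0 = 1.2500
R = Δx/(sin θ' − sin θ) = 0.4000
v = R·ω = 0.4000·1.2500 = 0.5000

v = 0.5000, ω = 1.2500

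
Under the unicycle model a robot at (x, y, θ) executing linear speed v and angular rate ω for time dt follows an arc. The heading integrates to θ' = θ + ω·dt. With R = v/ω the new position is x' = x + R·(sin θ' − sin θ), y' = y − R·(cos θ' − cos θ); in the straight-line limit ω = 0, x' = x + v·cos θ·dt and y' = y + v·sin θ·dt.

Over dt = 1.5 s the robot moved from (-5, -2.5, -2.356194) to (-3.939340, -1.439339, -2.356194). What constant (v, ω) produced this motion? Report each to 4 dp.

Δθ = -2.356194 − -2.356194 = 0.000000
ω = Δθ/dt = 0.000000/1.5 = 0.0000
ω = 0 → v = (Δx·cos θ + Δy·sin θ)/dt = -1.0000

v = -1.0000, ω = 0.0000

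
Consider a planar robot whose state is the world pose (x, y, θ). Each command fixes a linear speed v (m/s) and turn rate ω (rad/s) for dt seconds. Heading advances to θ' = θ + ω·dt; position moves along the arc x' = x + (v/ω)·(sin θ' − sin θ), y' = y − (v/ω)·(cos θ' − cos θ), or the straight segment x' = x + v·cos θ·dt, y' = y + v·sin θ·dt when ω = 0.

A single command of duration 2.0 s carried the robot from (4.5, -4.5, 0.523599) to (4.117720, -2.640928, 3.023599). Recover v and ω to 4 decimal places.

Δθ = 3.023599 − 0.523599 = 2.500000
ω = Δθ/dt = 2.500000/2.0 = 1.2500
R = −Δy/(cos θ' − cos θ) = 1.0000
v = R·ω = 1.0000·1.2500 = 1.2500

v = 1.2500, ω = 1.2500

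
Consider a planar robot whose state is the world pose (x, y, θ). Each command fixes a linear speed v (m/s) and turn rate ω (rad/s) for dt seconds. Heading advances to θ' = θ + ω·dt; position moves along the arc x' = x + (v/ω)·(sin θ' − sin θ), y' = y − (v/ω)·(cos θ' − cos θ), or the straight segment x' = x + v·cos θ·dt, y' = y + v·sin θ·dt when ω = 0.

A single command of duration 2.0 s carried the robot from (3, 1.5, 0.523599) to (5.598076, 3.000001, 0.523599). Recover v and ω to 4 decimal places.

v = 1.5000, ω = 0.0000

Δθ = 0.523599 − 0.523599 = 0.000000
ω = Δθ/dt = 0.000000/2.0 = 0.0000
ω = 0 → v = (Δx·cos θ + Δy·sin θ)/dt = 1.5000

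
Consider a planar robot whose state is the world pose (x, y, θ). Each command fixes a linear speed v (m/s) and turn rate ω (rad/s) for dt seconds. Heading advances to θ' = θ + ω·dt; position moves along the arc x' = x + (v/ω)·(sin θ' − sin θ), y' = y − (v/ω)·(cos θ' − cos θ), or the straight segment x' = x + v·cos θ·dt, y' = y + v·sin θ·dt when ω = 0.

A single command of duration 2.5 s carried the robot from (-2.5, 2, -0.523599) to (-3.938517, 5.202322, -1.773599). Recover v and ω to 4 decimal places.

Δθ = -1.773599 − -0.523599 = -1.250000
ω = Δθ/dt = -1.250000/2.5 = -0.5000
R = −Δy/(cos θ' − cos θ) = 3.0000
v = R·ω = 3.0000·-0.5000 = -1.5000

v = -1.5000, ω = -0.5000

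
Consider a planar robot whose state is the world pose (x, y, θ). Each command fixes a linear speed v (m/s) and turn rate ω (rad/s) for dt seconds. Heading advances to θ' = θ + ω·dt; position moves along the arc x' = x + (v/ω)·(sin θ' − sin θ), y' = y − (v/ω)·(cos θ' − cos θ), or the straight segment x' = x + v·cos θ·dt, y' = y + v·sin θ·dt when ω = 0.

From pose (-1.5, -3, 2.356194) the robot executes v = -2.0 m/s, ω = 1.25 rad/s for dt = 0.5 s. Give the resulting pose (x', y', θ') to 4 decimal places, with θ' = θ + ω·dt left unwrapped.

(-0.6242, -3.4481, 2.9812)

θ' = 2.3562 + 1.25·0.5 = 2.9812
R = v/ω = -2.0/1.25 = -1.6000
x' = -1.5 + -1.6000·(sin 2.9812 − sin 2.3562) = -0.6242
y' = -3 − -1.6000·(cos 2.9812 − cos 2.3562) = -3.4481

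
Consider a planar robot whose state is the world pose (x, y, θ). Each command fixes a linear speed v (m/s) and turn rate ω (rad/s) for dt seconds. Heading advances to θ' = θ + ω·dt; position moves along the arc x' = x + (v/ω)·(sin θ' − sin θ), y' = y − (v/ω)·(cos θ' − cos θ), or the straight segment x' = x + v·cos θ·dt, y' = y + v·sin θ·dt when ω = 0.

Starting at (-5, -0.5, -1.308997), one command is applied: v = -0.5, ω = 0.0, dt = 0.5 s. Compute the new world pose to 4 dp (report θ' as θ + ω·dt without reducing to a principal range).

(-5.0647, -0.2585, -1.3090)

θ' = -1.3090 + 0.0·0.5 = -1.3090
ω = 0 → straight: x' = -5 + -0.5·cos(-1.3090)·0.5 = -5.0647
y' = -0.5 + -0.5·sin(-1.3090)·0.5 = -0.2585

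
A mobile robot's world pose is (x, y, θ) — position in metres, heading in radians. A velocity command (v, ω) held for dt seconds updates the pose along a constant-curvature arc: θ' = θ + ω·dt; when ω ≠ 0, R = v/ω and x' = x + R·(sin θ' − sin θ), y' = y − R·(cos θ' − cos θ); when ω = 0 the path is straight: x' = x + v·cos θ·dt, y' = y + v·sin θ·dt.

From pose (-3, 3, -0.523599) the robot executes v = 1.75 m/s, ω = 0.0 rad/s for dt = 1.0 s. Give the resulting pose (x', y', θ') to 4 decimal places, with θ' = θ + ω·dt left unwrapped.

θ' = -0.5236 + 0.0·1.0 = -0.5236
ω = 0 → straight: x' = -3 + 1.75·cos(-0.5236)·1.0 = -1.4845
y' = 3 + 1.75·sin(-0.5236)·1.0 = 2.1250

(-1.4845, 2.1250, -0.5236)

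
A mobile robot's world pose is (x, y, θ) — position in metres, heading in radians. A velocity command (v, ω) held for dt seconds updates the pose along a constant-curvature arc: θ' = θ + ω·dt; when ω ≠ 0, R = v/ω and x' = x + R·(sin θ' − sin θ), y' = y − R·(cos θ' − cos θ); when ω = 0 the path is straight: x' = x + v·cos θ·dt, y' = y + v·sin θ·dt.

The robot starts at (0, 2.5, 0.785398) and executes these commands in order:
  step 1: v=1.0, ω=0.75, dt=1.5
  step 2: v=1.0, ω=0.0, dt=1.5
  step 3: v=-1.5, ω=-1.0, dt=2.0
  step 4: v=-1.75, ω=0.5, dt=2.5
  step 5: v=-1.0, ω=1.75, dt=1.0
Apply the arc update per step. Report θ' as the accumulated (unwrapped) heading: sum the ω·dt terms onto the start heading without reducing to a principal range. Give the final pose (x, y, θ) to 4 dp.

(-4.8634, 0.4339, 2.9104)

step 1: θ'=1.9104 (R=1.3333) → pose (0.3144, 3.8870, 1.9104)
step 2: θ'=1.9104 (straight) → pose (-0.1853, 5.3013, 1.9104)
step 3: θ'=-0.0896 (R=1.5000) → pose (-1.7338, 3.3076, -0.0896)
step 4: θ'=1.1604 (R=-3.5000) → pose (-5.2564, 1.2181, 1.1604)
step 5: θ'=2.9104 (R=-0.5714) → pose (-4.8634, 0.4339, 2.9104)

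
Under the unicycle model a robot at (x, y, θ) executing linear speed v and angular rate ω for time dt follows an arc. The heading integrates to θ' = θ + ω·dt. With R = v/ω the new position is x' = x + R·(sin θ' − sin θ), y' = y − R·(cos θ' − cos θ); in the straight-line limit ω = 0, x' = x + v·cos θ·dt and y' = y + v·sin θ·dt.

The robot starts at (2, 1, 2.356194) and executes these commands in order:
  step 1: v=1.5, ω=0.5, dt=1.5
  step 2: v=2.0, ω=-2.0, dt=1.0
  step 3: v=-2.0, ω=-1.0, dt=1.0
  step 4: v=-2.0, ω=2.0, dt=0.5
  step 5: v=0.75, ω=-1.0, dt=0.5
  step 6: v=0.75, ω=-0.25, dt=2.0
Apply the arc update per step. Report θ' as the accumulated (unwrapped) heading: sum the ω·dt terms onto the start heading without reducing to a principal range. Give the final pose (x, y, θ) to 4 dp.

step 1: θ'=3.1062 (R=3.0000) → pose (-0.0151, 1.8768, 3.1062)
step 2: θ'=1.1062 (R=-1.0000) → pose (-0.8738, 3.3242, 1.1062)
step 3: θ'=0.1062 (R=2.0000) → pose (-2.4498, 2.2316, 0.1062)
step 4: θ'=1.1062 (R=-1.0000) → pose (-3.2378, 1.6853, 1.1062)
step 5: θ'=0.6062 (R=-0.7500) → pose (-2.9946, 1.9657, 0.6062)
step 6: θ'=0.1062 (R=-3.0000) → pose (-1.6033, 2.4833, 0.1062)

(-1.6033, 2.4833, 0.1062)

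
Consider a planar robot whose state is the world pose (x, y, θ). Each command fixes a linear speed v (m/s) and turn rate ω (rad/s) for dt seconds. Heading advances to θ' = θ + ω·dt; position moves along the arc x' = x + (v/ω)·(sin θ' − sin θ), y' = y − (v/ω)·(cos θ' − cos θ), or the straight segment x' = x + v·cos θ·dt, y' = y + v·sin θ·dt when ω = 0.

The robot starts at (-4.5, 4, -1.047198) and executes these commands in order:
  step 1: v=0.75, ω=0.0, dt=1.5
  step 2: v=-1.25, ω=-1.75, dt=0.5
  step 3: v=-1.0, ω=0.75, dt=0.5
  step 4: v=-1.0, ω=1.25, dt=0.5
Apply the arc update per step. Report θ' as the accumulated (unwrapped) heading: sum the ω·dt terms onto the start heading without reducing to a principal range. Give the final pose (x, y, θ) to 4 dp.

step 1: θ'=-1.0472 (straight) → pose (-3.9375, 3.0257, -1.0472)
step 2: θ'=-1.9222 (R=0.7143) → pose (-3.9895, 3.6287, -1.9222)
step 3: θ'=-1.5472 (R=-1.3333) → pose (-3.9084, 4.1191, -1.5472)
step 4: θ'=-0.9222 (R=-0.8000) → pose (-4.0707, 4.5835, -0.9222)

(-4.0707, 4.5835, -0.9222)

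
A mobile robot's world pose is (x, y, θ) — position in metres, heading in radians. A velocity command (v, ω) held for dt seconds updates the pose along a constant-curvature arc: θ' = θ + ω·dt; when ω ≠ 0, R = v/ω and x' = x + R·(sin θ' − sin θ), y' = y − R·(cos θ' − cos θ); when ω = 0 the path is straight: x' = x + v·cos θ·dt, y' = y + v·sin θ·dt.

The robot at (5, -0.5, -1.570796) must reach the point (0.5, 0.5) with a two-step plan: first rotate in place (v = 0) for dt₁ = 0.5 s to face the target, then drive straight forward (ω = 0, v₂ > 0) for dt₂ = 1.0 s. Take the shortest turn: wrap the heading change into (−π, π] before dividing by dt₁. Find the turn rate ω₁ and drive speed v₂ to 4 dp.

ω₁ = -3.5789, v₂ = 4.6098

heading to target = atan2(0.5−-0.5, 0.5−5) = 2.9229
Δθ = wrap(2.9229 − -1.5708) = -1.7895; ω₁ = Δθ/dt₁ = -3.5789
distance = √((0.5−5)² + (0.5−-0.5)²) = 4.6098; v₂ = distance/dt₂ = 4.6098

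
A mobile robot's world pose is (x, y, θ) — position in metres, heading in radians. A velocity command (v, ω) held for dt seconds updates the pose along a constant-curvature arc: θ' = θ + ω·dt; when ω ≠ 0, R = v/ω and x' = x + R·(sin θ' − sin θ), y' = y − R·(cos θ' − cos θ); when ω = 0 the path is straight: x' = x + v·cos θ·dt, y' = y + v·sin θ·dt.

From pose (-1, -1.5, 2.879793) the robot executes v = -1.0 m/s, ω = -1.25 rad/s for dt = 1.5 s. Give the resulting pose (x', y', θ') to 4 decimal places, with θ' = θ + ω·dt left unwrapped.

(-0.5318, -2.7018, 1.0048)

θ' = 2.8798 + -1.25·1.5 = 1.0048
R = v/ω = -1.0/-1.25 = 0.8000
x' = -1 + 0.8000·(sin 1.0048 − sin 2.8798) = -0.5318
y' = -1.5 − 0.8000·(cos 1.0048 − cos 2.8798) = -2.7018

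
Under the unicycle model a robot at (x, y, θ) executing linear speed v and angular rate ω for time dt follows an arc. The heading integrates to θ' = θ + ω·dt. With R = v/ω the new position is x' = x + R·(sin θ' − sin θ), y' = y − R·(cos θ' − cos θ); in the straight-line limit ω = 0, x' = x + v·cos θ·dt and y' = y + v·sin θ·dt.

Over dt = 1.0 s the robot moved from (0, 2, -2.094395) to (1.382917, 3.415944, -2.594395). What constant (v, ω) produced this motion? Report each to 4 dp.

Δθ = -2.594395 − -2.094395 = -0.500000
ω = Δθ/dt = -0.500000/1.0 = -0.5000
R = −Δy/(cos θ' − cos θ) = 4.0000
v = R·ω = 4.0000·-0.5000 = -2.0000

v = -2.0000, ω = -0.5000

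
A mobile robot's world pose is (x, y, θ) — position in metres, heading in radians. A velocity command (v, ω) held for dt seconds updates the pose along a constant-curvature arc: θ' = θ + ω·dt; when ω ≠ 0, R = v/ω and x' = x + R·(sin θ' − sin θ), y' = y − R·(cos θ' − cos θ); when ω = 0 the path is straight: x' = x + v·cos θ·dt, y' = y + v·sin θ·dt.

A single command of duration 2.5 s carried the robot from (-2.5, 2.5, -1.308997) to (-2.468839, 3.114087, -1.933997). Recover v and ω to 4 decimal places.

v = -0.2500, ω = -0.2500

Δθ = -1.933997 − -1.308997 = -0.625000
ω = Δθ/dt = -0.625000/2.5 = -0.2500
R = −Δy/(cos θ' − cos θ) = 1.0000
v = R·ω = 1.0000·-0.2500 = -0.2500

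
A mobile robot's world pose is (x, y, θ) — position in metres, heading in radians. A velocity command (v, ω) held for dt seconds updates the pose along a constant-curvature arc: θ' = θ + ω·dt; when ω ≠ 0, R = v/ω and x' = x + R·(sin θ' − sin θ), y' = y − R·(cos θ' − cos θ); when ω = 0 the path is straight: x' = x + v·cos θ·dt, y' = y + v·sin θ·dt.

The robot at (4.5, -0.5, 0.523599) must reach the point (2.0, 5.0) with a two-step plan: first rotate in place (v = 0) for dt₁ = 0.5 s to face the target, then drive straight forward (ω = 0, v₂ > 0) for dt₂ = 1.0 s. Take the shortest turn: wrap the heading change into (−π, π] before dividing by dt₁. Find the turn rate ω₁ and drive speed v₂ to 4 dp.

ω₁ = 2.9476, v₂ = 6.0415

heading to target = atan2(5−-0.5, 2−4.5) = 1.9974
Δθ = wrap(1.9974 − 0.5236) = 1.4738; ω₁ = Δθ/dt₁ = 2.9476
distance = √((2−4.5)² + (5−-0.5)²) = 6.0415; v₂ = distance/dt₂ = 6.0415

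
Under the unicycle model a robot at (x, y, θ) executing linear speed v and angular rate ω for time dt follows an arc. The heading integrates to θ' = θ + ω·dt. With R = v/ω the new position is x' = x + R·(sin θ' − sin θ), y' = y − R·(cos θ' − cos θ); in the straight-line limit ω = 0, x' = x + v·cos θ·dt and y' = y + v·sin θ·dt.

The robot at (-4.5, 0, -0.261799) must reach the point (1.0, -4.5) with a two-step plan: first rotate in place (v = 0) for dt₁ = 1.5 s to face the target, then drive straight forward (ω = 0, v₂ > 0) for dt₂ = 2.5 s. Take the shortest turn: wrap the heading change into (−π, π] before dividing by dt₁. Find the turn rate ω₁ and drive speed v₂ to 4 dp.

ω₁ = -0.2826, v₂ = 2.8425

heading to target = atan2(-4.5−0, 1−-4.5) = -0.6857
Δθ = wrap(-0.6857 − -0.2618) = -0.4239; ω₁ = Δθ/dt₁ = -0.2826
distance = √((1−-4.5)² + (-4.5−0)²) = 7.1063; v₂ = distance/dt₂ = 2.8425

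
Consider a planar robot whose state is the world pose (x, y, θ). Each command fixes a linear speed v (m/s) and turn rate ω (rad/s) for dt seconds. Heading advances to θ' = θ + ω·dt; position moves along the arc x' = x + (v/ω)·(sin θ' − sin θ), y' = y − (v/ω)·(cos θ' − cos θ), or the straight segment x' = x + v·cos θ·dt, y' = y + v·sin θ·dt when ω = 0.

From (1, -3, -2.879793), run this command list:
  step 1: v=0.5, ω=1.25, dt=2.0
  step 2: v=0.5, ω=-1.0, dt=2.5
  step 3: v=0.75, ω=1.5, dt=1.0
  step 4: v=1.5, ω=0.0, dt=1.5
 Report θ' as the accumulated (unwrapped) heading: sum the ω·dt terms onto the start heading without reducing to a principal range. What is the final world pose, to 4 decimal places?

step 1: θ'=-0.3798 (R=0.4000) → pose (0.9552, -3.7579, -0.3798)
step 2: θ'=-2.8798 (R=-0.5000) → pose (0.8993, -4.7052, -2.8798)
step 3: θ'=-1.3798 (R=0.5000) → pose (0.5378, -5.2831, -1.3798)
step 4: θ'=-1.3798 (straight) → pose (0.9649, -7.4922, -1.3798)

(0.9649, -7.4922, -1.3798)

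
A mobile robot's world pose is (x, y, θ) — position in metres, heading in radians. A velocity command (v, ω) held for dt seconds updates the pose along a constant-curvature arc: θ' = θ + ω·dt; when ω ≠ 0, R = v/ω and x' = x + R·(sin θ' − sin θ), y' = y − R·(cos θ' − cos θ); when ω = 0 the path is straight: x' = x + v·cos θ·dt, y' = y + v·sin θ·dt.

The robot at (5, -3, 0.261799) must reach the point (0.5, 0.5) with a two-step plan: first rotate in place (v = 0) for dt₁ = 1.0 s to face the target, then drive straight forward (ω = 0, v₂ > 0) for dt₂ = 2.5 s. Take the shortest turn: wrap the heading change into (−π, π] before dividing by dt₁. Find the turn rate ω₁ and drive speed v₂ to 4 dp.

heading to target = atan2(0.5−-3, 0.5−5) = 2.4805
Δθ = wrap(2.4805 − 0.2618) = 2.2188; ω₁ = Δθ/dt₁ = 2.2188
distance = √((0.5−5)² + (0.5−-3)²) = 5.7009; v₂ = distance/dt₂ = 2.2804

ω₁ = 2.2188, v₂ = 2.2804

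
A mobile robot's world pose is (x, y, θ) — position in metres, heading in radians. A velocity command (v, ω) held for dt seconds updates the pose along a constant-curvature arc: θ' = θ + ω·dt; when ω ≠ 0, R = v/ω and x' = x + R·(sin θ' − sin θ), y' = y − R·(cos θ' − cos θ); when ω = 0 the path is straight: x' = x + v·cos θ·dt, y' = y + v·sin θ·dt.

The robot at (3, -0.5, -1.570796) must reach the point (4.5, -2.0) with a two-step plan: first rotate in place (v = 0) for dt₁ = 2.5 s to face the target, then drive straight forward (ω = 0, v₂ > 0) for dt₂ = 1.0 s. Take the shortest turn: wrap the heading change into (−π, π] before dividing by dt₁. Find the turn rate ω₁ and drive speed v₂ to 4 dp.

heading to target = atan2(-2−-0.5, 4.5−3) = -0.7854
Δθ = wrap(-0.7854 − -1.5708) = 0.7854; ω₁ = Δθ/dt₁ = 0.3142
distance = √((4.5−3)² + (-2−-0.5)²) = 2.1213; v₂ = distance/dt₂ = 2.1213

ω₁ = 0.3142, v₂ = 2.1213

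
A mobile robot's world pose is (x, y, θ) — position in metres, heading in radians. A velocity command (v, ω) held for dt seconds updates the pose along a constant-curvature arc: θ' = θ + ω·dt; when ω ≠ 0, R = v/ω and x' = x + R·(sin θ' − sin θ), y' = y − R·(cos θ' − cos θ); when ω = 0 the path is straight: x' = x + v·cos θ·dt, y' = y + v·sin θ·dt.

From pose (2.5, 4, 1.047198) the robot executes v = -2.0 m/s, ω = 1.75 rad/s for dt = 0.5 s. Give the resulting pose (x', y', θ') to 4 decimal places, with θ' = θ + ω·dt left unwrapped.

θ' = 1.0472 + 1.75·0.5 = 1.9222
R = v/ω = -2.0/1.75 = -1.1429
x' = 2.5 + -1.1429·(sin 1.9222 − sin 1.0472) = 2.4167
y' = 4 − -1.1429·(cos 1.9222 − cos 1.0472) = 3.0352

(2.4167, 3.0352, 1.9222)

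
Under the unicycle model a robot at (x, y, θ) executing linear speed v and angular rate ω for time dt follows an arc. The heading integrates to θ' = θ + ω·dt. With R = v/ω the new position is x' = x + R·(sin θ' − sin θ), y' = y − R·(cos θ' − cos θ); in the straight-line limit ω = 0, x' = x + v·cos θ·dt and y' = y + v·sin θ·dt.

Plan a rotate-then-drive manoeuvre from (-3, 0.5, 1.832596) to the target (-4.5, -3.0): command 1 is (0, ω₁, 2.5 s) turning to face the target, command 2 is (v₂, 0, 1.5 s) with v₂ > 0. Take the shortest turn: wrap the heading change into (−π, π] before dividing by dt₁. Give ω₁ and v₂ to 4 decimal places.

ω₁ = 0.9900, v₂ = 2.5386

heading to target = atan2(-3−0.5, -4.5−-3) = -1.9757
Δθ = wrap(-1.9757 − 1.8326) = 2.4749; ω₁ = Δθ/dt₁ = 0.9900
distance = √((-4.5−-3)² + (-3−0.5)²) = 3.8079; v₂ = distance/dt₂ = 2.5386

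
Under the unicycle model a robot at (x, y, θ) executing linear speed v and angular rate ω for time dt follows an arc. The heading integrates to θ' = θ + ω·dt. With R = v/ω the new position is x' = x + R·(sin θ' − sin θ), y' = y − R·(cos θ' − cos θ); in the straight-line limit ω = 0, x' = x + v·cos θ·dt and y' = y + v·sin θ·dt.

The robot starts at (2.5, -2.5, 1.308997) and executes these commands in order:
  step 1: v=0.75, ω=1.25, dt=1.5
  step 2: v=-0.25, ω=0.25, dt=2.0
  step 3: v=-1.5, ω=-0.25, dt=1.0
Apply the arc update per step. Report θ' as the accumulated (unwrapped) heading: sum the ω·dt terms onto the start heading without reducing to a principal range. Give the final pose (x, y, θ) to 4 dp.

(3.7365, -0.9961, 3.4340)

step 1: θ'=3.1840 (R=0.6000) → pose (1.8950, -1.7452, 3.1840)
step 2: θ'=3.6840 (R=-1.0000) → pose (2.3688, -1.6026, 3.6840)
step 3: θ'=3.4340 (R=6.0000) → pose (3.7365, -0.9961, 3.4340)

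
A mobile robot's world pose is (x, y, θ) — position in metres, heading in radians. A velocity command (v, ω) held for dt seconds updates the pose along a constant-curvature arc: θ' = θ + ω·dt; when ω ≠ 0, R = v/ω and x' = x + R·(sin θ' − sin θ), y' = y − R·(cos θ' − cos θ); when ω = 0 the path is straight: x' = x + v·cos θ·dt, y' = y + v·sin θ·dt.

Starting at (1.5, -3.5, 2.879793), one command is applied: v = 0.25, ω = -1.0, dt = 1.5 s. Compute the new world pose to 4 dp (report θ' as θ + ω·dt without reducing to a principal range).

θ' = 2.8798 + -1.0·1.5 = 1.3798
R = v/ω = 0.25/-1.0 = -0.2500
x' = 1.5 + -0.2500·(sin 1.3798 − sin 2.8798) = 1.3193
y' = -3.5 − -0.2500·(cos 1.3798 − cos 2.8798) = -3.2111

(1.3193, -3.2111, 1.3798)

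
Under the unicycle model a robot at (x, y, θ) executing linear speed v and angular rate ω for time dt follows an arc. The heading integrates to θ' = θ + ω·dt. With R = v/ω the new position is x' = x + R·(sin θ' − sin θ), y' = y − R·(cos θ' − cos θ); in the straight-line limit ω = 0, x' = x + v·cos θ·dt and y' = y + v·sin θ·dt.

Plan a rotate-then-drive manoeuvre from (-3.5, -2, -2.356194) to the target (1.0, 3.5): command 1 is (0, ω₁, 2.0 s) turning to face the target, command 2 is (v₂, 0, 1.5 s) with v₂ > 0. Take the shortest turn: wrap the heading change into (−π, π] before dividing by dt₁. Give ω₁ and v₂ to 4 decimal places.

ω₁ = -1.5210, v₂ = 4.7376

heading to target = atan2(3.5−-2, 1−-3.5) = 0.8851
Δθ = wrap(0.8851 − -2.3562) = -3.0419; ω₁ = Δθ/dt₁ = -1.5210
distance = √((1−-3.5)² + (3.5−-2)²) = 7.1063; v₂ = distance/dt₂ = 4.7376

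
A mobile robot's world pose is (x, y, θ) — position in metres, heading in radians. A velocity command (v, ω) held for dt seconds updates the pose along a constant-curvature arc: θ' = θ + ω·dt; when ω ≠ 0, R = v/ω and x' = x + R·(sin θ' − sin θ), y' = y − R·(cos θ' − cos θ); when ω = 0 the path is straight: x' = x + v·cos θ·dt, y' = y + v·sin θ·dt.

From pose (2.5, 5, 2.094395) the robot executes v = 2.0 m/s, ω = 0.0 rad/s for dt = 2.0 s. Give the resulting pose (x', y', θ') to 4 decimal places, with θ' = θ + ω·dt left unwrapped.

θ' = 2.0944 + 0.0·2.0 = 2.0944
ω = 0 → straight: x' = 2.5 + 2.0·cos(2.0944)·2.0 = 0.5000
y' = 5 + 2.0·sin(2.0944)·2.0 = 8.4641

(0.5000, 8.4641, 2.0944)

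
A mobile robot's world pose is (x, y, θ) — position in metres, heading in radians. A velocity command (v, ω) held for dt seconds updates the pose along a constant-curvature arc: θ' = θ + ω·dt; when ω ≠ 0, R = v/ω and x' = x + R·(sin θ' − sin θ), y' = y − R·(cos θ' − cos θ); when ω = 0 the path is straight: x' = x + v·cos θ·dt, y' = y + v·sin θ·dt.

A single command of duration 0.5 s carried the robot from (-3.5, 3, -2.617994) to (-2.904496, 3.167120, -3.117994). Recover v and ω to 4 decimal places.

v = -1.2500, ω = -1.0000

Δθ = -3.117994 − -2.617994 = -0.500000
ω = Δθ/dt = -0.500000/0.5 = -1.0000
R = Δx/(sin θ' − sin θ) = 1.2500
v = R·ω = 1.2500·-1.0000 = -1.2500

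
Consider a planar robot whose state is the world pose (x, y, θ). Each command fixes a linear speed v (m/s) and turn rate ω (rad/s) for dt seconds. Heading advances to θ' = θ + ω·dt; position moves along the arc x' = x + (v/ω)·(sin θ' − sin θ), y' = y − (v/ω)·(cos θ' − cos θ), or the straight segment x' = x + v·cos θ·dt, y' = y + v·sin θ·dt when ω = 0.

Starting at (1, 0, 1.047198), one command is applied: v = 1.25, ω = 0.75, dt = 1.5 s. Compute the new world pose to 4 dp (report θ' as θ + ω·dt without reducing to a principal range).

(0.9309, 1.7763, 2.1722)

θ' = 1.0472 + 0.75·1.5 = 2.1722
R = v/ω = 1.25/0.75 = 1.6667
x' = 1 + 1.6667·(sin 2.1722 − sin 1.0472) = 0.9309
y' = 0 − 1.6667·(cos 2.1722 − cos 1.0472) = 1.7763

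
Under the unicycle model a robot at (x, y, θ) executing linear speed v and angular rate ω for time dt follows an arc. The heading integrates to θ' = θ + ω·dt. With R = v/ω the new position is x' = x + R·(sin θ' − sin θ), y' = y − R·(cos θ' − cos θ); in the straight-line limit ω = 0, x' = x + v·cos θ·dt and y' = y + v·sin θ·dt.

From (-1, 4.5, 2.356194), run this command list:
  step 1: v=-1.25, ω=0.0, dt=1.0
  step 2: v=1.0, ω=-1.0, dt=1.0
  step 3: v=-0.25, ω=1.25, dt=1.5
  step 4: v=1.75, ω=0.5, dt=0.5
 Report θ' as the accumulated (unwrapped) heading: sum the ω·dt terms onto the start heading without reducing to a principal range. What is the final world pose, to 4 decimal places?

(-1.0255, 4.1085, 3.4812)

step 1: θ'=2.3562 (straight) → pose (-0.1161, 3.6161, 2.3562)
step 2: θ'=1.3562 (R=-1.0000) → pose (-0.3861, 4.5362, 1.3562)
step 3: θ'=3.2312 (R=-0.2000) → pose (-0.1728, 4.2944, 3.2312)
step 4: θ'=3.4812 (R=3.5000) → pose (-1.0255, 4.1085, 3.4812)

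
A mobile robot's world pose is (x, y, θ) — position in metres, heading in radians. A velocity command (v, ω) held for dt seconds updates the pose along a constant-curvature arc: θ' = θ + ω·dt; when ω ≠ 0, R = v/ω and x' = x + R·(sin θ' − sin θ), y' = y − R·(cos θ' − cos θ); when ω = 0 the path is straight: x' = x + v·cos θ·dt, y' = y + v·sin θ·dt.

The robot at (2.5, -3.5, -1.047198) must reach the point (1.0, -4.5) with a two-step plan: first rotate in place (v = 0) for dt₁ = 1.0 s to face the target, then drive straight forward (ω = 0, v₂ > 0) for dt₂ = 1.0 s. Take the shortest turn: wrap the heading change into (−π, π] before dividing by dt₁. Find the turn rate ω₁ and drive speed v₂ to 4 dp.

heading to target = atan2(-4.5−-3.5, 1−2.5) = -2.5536
Δθ = wrap(-2.5536 − -1.0472) = -1.5064; ω₁ = Δθ/dt₁ = -1.5064
distance = √((1−2.5)² + (-4.5−-3.5)²) = 1.8028; v₂ = distance/dt₂ = 1.8028

ω₁ = -1.5064, v₂ = 1.8028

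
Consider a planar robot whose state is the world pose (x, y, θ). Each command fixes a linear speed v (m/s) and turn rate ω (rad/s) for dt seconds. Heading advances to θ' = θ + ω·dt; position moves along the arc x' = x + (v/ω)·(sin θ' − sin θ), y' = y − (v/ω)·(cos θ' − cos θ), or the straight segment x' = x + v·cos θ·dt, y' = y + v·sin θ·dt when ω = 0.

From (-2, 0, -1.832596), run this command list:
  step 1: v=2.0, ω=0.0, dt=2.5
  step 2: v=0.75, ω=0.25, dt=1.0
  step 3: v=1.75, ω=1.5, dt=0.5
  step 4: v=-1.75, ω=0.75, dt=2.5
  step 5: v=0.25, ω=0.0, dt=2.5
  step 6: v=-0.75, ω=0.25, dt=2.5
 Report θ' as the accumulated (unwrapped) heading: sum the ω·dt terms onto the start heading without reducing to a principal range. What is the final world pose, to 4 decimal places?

(-6.9136, -8.0255, 1.6674)

step 1: θ'=-1.8326 (straight) → pose (-3.2941, -4.8296, -1.8326)
step 2: θ'=-1.5826 (R=3.0000) → pose (-3.3961, -5.5707, -1.5826)
step 3: θ'=-0.8326 (R=1.1667) → pose (-3.0925, -6.3696, -0.8326)
step 4: θ'=1.0424 (R=-2.3333) → pose (-6.8335, -6.7635, 1.0424)
step 5: θ'=1.0424 (straight) → pose (-6.5184, -6.2237, 1.0424)
step 6: θ'=1.6674 (R=-3.0000) → pose (-6.9136, -8.0255, 1.6674)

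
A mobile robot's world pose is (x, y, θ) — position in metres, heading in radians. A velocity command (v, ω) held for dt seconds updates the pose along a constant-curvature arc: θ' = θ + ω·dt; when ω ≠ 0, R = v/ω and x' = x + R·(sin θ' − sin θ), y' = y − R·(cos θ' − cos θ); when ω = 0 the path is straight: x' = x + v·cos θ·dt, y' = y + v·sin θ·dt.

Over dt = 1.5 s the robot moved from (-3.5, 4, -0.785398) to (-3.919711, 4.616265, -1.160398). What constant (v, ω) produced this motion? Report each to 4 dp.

v = -0.5000, ω = -0.2500

Δθ = -1.160398 − -0.785398 = -0.375000
ω = Δθ/dt = -0.375000/1.5 = -0.2500
R = −Δy/(cos θ' − cos θ) = 2.0000
v = R·ω = 2.0000·-0.2500 = -0.5000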